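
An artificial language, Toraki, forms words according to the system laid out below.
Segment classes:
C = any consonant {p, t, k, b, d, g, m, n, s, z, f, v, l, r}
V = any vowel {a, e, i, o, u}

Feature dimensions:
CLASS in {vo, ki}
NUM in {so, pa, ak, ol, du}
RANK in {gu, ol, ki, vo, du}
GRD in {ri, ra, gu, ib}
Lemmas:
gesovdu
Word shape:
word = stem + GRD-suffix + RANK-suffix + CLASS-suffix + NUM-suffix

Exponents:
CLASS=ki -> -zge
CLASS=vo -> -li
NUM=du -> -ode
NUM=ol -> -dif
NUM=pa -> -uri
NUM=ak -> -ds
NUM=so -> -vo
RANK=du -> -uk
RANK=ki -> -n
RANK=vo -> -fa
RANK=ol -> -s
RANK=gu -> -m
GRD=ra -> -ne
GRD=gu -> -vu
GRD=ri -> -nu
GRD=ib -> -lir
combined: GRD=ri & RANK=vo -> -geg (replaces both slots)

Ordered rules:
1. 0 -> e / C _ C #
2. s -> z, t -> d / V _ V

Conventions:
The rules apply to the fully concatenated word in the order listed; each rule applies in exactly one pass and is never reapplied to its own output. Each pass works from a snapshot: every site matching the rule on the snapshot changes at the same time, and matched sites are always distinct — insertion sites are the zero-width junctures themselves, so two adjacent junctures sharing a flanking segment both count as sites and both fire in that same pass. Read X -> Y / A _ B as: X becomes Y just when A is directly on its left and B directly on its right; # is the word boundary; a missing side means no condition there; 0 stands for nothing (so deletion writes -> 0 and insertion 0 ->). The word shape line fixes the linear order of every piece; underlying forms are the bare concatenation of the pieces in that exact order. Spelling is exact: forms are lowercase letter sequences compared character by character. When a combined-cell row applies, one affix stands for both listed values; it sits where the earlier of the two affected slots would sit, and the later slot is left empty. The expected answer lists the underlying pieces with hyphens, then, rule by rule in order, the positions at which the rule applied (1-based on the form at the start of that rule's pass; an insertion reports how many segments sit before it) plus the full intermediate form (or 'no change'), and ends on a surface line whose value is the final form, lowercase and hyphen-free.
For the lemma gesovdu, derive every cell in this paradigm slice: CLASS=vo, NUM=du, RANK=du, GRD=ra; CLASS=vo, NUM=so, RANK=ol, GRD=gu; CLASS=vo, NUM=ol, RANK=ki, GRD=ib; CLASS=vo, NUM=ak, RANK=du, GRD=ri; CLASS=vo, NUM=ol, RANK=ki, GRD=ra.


cell CLASS=vo, NUM=du, RANK=du, GRD=ra:
underlying: gesovdu-ne-uk-li-ode
1. 0 -> e / C _ C #: no change
2. s -> z, t -> d / V _ V: fires at position(s) 3: gezovduneukliode
surface: gezovduneukliode

cell CLASS=vo, NUM=so, RANK=ol, GRD=gu:
underlying: gesovdu-vu-s-li-vo
1. 0 -> e / C _ C #: no change
2. s -> z, t -> d / V _ V: fires at position(s) 3: gezovduvuslivo
surface: gezovduvuslivo

cell CLASS=vo, NUM=ol, RANK=ki, GRD=ib:
underlying: gesovdu-lir-n-li-dif
1. 0 -> e / C _ C #: no change
2. s -> z, t -> d / V _ V: fires at position(s) 3: gezovdulirnlidif
surface: gezovdulirnlidif

cell CLASS=vo, NUM=ak, RANK=du, GRD=ri:
underlying: gesovdu-nu-uk-li-ds
1. 0 -> e / C _ C #: inserts after position(s) 14: gesovdunuuklides
2. s -> z, t -> d / V _ V: fires at position(s) 3: gezovdunuuklides
surface: gezovdunuuklides

cell CLASS=vo, NUM=ol, RANK=ki, GRD=ra:
underlying: gesovdu-ne-n-li-dif
1. 0 -> e / C _ C #: no change
2. s -> z, t -> d / V _ V: fires at position(s) 3: gezovdunenlidif
surface: gezovdunenlidif


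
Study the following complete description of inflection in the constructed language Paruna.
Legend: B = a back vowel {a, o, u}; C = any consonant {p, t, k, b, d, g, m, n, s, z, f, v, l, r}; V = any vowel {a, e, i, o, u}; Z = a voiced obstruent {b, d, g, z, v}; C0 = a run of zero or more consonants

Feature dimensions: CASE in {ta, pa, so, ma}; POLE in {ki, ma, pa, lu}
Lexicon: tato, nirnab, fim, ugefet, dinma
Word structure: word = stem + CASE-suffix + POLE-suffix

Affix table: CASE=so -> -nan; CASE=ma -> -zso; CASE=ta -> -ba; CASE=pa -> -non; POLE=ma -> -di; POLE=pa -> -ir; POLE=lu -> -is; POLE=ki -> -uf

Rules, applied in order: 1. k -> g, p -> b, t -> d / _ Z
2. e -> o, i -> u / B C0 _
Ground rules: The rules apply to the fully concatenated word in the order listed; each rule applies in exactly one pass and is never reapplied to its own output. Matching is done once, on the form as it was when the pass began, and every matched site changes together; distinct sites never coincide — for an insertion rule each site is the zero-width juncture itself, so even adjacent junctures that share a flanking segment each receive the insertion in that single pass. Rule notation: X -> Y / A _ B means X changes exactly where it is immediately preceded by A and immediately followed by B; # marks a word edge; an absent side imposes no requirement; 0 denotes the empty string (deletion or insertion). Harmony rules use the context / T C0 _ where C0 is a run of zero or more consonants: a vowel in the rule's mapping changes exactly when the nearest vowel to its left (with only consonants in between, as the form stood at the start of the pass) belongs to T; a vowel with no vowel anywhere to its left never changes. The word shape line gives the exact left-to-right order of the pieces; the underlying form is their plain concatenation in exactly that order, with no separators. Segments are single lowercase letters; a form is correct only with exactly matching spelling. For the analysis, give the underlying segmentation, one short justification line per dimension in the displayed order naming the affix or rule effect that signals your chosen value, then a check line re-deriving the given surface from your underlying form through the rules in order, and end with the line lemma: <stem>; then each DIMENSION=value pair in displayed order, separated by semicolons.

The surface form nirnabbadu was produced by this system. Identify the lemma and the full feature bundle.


underlying: nirnab-ba-di
CASE=ta - signalled by the affix -ba
POLE=ma - signalled by the affix -di
check: nirnabbadi -> nirnabbadi -> nirnabbadu
lemma: nirnab; CASE=ta; POLE=ma


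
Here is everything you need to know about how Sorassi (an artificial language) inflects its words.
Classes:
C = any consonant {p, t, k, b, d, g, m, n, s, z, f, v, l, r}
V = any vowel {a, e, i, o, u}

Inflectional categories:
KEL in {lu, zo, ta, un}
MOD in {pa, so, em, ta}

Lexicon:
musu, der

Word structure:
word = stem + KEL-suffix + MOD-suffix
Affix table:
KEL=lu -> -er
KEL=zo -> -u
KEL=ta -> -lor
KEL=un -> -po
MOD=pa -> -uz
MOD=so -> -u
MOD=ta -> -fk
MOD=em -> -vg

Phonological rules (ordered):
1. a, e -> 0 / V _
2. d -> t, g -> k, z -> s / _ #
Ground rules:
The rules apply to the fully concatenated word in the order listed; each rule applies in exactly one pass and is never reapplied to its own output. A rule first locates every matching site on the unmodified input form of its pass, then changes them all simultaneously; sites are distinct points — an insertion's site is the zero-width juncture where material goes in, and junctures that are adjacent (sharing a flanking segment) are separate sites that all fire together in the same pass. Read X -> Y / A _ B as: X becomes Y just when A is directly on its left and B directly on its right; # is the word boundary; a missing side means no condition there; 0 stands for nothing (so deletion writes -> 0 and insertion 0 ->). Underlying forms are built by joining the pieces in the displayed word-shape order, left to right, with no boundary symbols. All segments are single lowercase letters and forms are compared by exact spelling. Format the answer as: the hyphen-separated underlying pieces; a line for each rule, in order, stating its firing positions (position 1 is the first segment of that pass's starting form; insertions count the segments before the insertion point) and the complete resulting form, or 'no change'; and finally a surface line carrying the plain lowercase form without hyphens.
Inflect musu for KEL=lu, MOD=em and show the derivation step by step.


underlying: musu-er-vg
1. a, e -> 0 / V _: fires at position(s) 5: musurvg
2. d -> t, g -> k, z -> s / _ #: fires at position(s) 7: musurvk
surface: musurvk


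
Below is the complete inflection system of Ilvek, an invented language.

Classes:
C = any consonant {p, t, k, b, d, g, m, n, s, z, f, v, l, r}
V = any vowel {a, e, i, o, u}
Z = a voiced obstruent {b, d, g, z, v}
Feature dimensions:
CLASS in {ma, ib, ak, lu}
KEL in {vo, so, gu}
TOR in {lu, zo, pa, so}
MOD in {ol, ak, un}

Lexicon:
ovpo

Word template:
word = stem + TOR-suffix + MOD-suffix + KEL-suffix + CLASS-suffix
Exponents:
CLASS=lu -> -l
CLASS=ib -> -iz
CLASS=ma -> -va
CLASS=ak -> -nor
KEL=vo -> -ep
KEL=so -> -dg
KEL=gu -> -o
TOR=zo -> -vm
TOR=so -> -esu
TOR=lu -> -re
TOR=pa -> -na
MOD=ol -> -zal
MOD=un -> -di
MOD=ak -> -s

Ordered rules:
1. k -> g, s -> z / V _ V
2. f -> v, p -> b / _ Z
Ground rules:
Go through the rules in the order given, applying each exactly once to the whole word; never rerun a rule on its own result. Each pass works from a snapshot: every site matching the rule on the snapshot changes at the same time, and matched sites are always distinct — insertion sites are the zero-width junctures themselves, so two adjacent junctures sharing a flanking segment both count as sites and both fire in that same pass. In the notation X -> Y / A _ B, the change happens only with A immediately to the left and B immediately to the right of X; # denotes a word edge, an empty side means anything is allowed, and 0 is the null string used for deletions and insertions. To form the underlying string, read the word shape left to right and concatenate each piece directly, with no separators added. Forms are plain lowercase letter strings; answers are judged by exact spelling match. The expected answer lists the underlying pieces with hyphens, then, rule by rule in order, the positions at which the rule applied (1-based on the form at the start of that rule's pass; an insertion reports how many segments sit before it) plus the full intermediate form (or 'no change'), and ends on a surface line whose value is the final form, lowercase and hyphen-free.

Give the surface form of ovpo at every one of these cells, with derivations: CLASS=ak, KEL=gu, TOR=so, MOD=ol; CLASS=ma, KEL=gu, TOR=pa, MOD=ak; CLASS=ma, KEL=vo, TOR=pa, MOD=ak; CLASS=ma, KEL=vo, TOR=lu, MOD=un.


cell CLASS=ak, KEL=gu, TOR=so, MOD=ol:
underlying: ovpo-esu-zal-o-nor
1. k -> g, s -> z / V _ V: fires at position(s) 6: ovpoezuzalonor
2. f -> v, p -> b / _ Z: no change
surface: ovpoezuzalonor

cell CLASS=ma, KEL=gu, TOR=pa, MOD=ak:
underlying: ovpo-na-s-o-va
1. k -> g, s -> z / V _ V: fires at position(s) 7: ovponazova
2. f -> v, p -> b / _ Z: no change
surface: ovponazova

cell CLASS=ma, KEL=vo, TOR=pa, MOD=ak:
underlying: ovpo-na-s-ep-va
1. k -> g, s -> z / V _ V: fires at position(s) 7: ovponazepva
2. f -> v, p -> b / _ Z: fires at position(s) 9: ovponazebva
surface: ovponazebva

cell CLASS=ma, KEL=vo, TOR=lu, MOD=un:
underlying: ovpo-re-di-ep-va
1. k -> g, s -> z / V _ V: no change
2. f -> v, p -> b / _ Z: fires at position(s) 10: ovporediebva
surface: ovporediebva


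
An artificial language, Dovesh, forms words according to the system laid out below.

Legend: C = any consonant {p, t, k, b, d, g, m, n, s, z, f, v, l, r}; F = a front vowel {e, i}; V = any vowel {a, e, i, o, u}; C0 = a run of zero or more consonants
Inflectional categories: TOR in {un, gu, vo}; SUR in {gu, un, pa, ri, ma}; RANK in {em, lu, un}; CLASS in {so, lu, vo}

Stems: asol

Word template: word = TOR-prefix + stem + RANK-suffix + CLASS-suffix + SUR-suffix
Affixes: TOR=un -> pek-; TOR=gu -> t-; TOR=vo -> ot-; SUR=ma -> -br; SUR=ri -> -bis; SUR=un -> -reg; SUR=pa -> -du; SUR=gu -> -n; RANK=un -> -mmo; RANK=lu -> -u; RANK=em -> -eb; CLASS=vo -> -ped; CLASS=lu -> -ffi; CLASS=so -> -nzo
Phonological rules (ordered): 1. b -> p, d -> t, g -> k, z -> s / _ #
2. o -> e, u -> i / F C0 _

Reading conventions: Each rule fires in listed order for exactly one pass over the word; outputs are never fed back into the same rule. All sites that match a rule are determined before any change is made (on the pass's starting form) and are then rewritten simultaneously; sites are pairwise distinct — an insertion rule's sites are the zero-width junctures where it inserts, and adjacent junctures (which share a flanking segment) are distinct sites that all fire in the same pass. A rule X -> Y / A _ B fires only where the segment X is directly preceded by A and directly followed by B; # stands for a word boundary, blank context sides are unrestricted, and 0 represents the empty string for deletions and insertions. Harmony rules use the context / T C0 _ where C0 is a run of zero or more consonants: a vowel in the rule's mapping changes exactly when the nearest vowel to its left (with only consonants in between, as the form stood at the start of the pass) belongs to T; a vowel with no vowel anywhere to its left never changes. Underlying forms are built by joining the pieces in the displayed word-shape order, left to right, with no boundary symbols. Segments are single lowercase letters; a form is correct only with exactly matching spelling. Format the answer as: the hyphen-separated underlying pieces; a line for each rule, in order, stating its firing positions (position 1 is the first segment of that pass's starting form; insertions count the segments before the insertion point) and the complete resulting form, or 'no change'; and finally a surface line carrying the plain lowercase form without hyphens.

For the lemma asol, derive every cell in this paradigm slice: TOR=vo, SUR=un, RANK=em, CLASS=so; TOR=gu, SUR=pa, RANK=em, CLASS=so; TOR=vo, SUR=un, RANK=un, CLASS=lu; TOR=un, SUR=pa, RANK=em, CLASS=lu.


cell TOR=vo, SUR=un, RANK=em, CLASS=so:
underlying: ot-asol-eb-nzo-reg
1. b -> p, d -> t, g -> k, z -> s / _ #: fires at position(s) 14: otasolebnzorek
2. o -> e, u -> i / F C0 _: fires at position(s) 11: otasolebnzerek
surface: otasolebnzerek

cell TOR=gu, SUR=pa, RANK=em, CLASS=so:
underlying: t-asol-eb-nzo-du
1. b -> p, d -> t, g -> k, z -> s / _ #: no change
2. o -> e, u -> i / F C0 _: fires at position(s) 10: tasolebnzedu
surface: tasolebnzedu

cell TOR=vo, SUR=un, RANK=un, CLASS=lu:
underlying: ot-asol-mmo-ffi-reg
1. b -> p, d -> t, g -> k, z -> s / _ #: fires at position(s) 15: otasolmmoffirek
2. o -> e, u -> i / F C0 _: no change
surface: otasolmmoffirek

cell TOR=un, SUR=pa, RANK=em, CLASS=lu:
underlying: pek-asol-eb-ffi-du
1. b -> p, d -> t, g -> k, z -> s / _ #: no change
2. o -> e, u -> i / F C0 _: fires at position(s) 14: pekasolebffidi
surface: pekasolebffidi


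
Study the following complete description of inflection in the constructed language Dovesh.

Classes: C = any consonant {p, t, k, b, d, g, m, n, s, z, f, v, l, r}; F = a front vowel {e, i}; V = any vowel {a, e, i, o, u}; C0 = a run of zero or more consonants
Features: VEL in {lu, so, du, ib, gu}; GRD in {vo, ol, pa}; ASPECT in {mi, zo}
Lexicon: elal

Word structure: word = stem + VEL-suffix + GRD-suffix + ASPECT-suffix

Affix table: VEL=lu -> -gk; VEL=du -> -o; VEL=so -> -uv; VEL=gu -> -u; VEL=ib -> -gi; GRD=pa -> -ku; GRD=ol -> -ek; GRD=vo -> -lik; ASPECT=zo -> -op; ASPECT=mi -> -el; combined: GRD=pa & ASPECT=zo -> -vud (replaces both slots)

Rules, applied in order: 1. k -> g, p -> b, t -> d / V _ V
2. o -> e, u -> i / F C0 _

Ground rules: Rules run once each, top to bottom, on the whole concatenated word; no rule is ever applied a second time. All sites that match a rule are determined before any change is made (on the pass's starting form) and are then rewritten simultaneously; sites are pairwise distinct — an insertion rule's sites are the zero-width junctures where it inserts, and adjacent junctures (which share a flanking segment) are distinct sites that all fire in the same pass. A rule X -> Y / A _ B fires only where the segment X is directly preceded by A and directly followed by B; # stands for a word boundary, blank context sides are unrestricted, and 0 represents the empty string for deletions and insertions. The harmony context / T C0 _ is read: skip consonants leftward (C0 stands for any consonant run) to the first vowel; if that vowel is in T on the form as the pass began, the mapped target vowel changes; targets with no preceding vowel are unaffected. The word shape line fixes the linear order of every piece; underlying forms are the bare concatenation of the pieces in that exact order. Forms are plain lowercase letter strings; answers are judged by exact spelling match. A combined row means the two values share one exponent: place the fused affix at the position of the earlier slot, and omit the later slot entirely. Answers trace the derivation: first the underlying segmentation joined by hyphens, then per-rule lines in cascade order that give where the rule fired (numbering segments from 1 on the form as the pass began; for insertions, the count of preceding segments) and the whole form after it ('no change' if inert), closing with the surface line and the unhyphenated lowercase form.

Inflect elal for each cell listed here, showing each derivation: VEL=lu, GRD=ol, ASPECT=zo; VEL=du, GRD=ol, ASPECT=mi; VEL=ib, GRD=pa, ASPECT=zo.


cell VEL=lu, GRD=ol, ASPECT=zo:
underlying: elal-gk-ek-op
1. k -> g, p -> b, t -> d / V _ V: fires at position(s) 8: elalgkegop
2. o -> e, u -> i / F C0 _: fires at position(s) 9: elalgkegep
surface: elalgkegep

cell VEL=du, GRD=ol, ASPECT=mi:
underlying: elal-o-ek-el
1. k -> g, p -> b, t -> d / V _ V: fires at position(s) 7: elaloegel
2. o -> e, u -> i / F C0 _: no change
surface: elaloegel

cell VEL=ib, GRD=pa, ASPECT=zo:
underlying: elal-gi-vud
1. k -> g, p -> b, t -> d / V _ V: no change
2. o -> e, u -> i / F C0 _: fires at position(s) 8: elalgivid
surface: elalgivid


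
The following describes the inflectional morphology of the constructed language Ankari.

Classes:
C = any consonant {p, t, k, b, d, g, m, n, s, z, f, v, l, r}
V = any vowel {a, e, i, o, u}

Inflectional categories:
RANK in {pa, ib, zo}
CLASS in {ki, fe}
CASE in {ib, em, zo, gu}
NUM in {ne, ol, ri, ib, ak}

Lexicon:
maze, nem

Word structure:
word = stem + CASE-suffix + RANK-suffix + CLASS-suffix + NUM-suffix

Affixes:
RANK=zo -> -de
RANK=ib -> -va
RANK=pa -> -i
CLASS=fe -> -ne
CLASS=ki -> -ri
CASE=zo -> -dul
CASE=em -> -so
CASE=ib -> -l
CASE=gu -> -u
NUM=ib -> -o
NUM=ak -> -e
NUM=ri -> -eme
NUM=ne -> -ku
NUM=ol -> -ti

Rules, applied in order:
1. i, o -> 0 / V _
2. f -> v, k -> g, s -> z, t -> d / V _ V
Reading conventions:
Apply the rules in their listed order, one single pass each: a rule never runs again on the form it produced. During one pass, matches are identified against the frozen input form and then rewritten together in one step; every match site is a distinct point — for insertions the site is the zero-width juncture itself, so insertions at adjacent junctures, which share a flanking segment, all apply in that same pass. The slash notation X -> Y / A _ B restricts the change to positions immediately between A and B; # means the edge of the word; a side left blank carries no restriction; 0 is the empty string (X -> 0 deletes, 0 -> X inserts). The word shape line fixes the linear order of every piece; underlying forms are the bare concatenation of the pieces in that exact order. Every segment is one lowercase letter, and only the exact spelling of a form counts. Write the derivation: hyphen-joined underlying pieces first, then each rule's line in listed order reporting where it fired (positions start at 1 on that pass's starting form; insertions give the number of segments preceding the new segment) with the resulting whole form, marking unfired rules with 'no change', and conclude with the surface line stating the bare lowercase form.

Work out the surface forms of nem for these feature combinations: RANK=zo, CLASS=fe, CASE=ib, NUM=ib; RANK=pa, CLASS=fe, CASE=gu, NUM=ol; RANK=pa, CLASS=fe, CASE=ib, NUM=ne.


cell RANK=zo, CLASS=fe, CASE=ib, NUM=ib:
underlying: nem-l-de-ne-o
1. i, o -> 0 / V _: fires at position(s) 9: nemldene
2. f -> v, k -> g, s -> z, t -> d / V _ V: no change
surface: nemldene

cell RANK=pa, CLASS=fe, CASE=gu, NUM=ol:
underlying: nem-u-i-ne-ti
1. i, o -> 0 / V _: fires at position(s) 5: nemuneti
2. f -> v, k -> g, s -> z, t -> d / V _ V: fires at position(s) 7: nemunedi
surface: nemunedi

cell RANK=pa, CLASS=fe, CASE=ib, NUM=ne:
underlying: nem-l-i-ne-ku
1. i, o -> 0 / V _: no change
2. f -> v, k -> g, s -> z, t -> d / V _ V: fires at position(s) 8: nemlinegu
surface: nemlinegu


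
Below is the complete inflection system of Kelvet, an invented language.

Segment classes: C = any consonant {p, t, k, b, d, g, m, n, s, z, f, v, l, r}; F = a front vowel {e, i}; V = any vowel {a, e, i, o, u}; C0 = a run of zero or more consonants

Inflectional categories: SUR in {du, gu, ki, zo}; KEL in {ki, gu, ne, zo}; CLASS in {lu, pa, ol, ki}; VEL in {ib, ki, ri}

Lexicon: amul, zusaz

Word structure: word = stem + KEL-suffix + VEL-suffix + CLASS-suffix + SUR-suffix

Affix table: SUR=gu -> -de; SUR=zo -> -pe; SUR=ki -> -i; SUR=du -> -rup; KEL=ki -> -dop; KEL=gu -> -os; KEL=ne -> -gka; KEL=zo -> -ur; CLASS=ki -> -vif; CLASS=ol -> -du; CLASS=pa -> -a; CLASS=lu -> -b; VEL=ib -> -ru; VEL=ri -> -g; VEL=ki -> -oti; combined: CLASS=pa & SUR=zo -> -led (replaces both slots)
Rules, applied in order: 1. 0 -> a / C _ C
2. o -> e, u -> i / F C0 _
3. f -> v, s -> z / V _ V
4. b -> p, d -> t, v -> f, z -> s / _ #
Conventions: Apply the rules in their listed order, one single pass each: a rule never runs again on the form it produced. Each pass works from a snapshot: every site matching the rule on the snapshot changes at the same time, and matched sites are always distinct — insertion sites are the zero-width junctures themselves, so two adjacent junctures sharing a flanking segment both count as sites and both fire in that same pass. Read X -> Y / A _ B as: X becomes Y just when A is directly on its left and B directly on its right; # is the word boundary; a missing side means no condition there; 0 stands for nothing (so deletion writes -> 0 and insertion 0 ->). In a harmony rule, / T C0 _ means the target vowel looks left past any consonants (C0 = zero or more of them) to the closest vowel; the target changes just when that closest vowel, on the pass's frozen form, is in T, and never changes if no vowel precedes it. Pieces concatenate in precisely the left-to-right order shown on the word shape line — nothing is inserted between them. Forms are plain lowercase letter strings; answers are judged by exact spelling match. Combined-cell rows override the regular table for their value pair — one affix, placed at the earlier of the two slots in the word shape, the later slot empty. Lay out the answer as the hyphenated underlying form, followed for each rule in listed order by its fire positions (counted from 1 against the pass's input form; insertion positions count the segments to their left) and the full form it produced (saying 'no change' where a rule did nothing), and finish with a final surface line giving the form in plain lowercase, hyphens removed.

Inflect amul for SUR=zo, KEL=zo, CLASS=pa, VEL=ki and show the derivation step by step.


underlying: amul-ur-oti-led
1. 0 -> a / C _ C: no change
2. o -> e, u -> i / F C0 _: no change
3. f -> v, s -> z / V _ V: no change
4. b -> p, d -> t, v -> f, z -> s / _ #: fires at position(s) 12: amulurotilet
surface: amulurotilet


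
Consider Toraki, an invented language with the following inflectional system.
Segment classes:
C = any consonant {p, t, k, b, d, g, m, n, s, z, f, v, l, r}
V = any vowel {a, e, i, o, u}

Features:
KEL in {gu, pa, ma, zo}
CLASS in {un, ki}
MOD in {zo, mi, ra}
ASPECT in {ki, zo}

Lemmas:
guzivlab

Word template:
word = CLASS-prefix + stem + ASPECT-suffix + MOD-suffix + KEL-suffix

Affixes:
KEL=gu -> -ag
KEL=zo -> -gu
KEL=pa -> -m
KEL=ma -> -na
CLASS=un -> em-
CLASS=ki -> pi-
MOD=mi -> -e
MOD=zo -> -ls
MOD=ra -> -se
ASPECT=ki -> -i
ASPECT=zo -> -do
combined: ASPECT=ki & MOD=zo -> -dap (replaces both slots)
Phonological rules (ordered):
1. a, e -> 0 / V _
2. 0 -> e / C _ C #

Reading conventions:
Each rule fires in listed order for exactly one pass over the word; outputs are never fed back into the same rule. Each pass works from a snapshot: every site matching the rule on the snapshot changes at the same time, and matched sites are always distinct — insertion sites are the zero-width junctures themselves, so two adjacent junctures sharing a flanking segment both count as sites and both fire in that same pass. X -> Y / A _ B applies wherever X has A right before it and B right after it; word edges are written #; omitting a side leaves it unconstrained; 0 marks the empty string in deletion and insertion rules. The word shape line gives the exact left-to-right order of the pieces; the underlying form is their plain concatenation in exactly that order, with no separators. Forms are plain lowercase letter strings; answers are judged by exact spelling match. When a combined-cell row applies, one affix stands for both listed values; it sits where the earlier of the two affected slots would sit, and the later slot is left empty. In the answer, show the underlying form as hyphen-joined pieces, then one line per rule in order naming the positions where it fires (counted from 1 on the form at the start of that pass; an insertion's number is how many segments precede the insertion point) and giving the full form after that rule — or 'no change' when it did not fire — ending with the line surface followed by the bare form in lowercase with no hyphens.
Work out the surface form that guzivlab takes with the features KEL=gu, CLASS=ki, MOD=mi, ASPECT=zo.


underlying: pi-guzivlab-do-e-ag
1. a, e -> 0 / V _: fires at position(s) 13, 14: piguzivlabdog
2. 0 -> e / C _ C #: no change
surface: piguzivlabdog


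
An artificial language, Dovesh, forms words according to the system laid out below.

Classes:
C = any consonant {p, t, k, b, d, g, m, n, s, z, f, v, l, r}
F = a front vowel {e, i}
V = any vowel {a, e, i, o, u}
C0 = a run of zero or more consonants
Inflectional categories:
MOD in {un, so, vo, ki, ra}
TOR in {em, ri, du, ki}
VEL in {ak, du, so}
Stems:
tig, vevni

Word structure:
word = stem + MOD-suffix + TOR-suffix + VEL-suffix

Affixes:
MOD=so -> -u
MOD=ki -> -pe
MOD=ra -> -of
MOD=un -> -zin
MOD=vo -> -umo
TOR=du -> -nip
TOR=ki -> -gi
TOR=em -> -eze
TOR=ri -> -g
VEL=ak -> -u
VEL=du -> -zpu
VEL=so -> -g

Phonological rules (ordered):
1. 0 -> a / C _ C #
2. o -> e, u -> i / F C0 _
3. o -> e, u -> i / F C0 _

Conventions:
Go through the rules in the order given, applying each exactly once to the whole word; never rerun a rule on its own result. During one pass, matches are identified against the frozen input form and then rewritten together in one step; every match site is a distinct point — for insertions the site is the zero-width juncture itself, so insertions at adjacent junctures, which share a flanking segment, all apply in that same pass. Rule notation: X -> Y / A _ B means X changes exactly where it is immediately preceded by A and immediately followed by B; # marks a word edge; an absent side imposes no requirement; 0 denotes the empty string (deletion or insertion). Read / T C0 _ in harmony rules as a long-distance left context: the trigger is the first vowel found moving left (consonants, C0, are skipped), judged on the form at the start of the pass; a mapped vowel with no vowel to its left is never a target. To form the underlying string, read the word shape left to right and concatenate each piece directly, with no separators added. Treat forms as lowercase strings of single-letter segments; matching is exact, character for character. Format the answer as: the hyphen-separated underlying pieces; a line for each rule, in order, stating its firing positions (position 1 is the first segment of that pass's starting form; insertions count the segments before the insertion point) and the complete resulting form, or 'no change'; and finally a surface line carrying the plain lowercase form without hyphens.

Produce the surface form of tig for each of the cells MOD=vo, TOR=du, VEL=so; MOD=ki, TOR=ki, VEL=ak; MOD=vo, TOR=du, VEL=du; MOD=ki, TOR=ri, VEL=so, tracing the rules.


cell MOD=vo, TOR=du, VEL=so:
underlying: tig-umo-nip-g
1. 0 -> a / C _ C #: inserts after position(s) 9: tigumonipag
2. o -> e, u -> i / F C0 _: fires at position(s) 4: tigimonipag
3. o -> e, u -> i / F C0 _: fires at position(s) 6: tigimenipag
surface: tigimenipag

cell MOD=ki, TOR=ki, VEL=ak:
underlying: tig-pe-gi-u
1. 0 -> a / C _ C #: no change
2. o -> e, u -> i / F C0 _: fires at position(s) 8: tigpegii
3. o -> e, u -> i / F C0 _: no change
surface: tigpegii

cell MOD=vo, TOR=du, VEL=du:
underlying: tig-umo-nip-zpu
1. 0 -> a / C _ C #: no change
2. o -> e, u -> i / F C0 _: fires at position(s) 4, 12: tigimonipzpi
3. o -> e, u -> i / F C0 _: fires at position(s) 6: tigimenipzpi
surface: tigimenipzpi

cell MOD=ki, TOR=ri, VEL=so:
underlying: tig-pe-g-g
1. 0 -> a / C _ C #: inserts after position(s) 6: tigpegag
2. o -> e, u -> i / F C0 _: no change
3. o -> e, u -> i / F C0 _: no change
surface: tigpegag


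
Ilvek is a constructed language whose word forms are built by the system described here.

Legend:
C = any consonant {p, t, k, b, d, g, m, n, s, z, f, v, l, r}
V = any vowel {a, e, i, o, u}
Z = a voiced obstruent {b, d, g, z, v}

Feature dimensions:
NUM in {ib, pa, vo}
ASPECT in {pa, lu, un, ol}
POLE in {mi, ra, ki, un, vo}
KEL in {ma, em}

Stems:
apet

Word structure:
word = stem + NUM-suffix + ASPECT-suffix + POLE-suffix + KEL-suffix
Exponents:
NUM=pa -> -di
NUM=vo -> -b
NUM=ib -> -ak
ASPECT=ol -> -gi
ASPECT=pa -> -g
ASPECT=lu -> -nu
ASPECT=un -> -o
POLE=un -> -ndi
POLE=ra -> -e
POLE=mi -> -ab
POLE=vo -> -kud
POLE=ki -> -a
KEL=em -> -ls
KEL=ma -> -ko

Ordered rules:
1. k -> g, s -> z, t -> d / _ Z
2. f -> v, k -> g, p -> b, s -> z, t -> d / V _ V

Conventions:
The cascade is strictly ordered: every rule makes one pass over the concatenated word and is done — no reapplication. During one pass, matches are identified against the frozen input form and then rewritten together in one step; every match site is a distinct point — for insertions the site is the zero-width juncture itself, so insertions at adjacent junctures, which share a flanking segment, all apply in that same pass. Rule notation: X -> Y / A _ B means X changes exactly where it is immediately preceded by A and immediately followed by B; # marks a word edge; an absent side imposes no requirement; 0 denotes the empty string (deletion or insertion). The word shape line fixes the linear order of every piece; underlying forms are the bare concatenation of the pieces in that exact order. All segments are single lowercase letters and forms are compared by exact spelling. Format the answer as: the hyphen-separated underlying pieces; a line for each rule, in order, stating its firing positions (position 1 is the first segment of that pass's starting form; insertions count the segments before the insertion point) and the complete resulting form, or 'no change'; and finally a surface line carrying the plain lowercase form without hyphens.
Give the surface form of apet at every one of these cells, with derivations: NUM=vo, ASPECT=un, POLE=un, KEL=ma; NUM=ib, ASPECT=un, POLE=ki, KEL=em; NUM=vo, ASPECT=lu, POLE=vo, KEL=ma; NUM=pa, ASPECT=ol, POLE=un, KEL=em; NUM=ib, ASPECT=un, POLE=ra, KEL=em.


cell NUM=vo, ASPECT=un, POLE=un, KEL=ma:
underlying: apet-b-o-ndi-ko
1. k -> g, s -> z, t -> d / _ Z: fires at position(s) 4: apedbondiko
2. f -> v, k -> g, p -> b, s -> z, t -> d / V _ V: fires at position(s) 2, 10: abedbondigo
surface: abedbondigo

cell NUM=ib, ASPECT=un, POLE=ki, KEL=em:
underlying: apet-ak-o-a-ls
1. k -> g, s -> z, t -> d / _ Z: no change
2. f -> v, k -> g, p -> b, s -> z, t -> d / V _ V: fires at position(s) 2, 4, 6: abedagoals
surface: abedagoals

cell NUM=vo, ASPECT=lu, POLE=vo, KEL=ma:
underlying: apet-b-nu-kud-ko
1. k -> g, s -> z, t -> d / _ Z: fires at position(s) 4: apedbnukudko
2. f -> v, k -> g, p -> b, s -> z, t -> d / V _ V: fires at position(s) 2, 8: abedbnugudko
surface: abedbnugudko

cell NUM=pa, ASPECT=ol, POLE=un, KEL=em:
underlying: apet-di-gi-ndi-ls
1. k -> g, s -> z, t -> d / _ Z: fires at position(s) 4: apeddigindils
2. f -> v, k -> g, p -> b, s -> z, t -> d / V _ V: fires at position(s) 2: abeddigindils
surface: abeddigindils

cell NUM=ib, ASPECT=un, POLE=ra, KEL=em:
underlying: apet-ak-o-e-ls
1. k -> g, s -> z, t -> d / _ Z: no change
2. f -> v, k -> g, p -> b, s -> z, t -> d / V _ V: fires at position(s) 2, 4, 6: abedagoels
surface: abedagoels


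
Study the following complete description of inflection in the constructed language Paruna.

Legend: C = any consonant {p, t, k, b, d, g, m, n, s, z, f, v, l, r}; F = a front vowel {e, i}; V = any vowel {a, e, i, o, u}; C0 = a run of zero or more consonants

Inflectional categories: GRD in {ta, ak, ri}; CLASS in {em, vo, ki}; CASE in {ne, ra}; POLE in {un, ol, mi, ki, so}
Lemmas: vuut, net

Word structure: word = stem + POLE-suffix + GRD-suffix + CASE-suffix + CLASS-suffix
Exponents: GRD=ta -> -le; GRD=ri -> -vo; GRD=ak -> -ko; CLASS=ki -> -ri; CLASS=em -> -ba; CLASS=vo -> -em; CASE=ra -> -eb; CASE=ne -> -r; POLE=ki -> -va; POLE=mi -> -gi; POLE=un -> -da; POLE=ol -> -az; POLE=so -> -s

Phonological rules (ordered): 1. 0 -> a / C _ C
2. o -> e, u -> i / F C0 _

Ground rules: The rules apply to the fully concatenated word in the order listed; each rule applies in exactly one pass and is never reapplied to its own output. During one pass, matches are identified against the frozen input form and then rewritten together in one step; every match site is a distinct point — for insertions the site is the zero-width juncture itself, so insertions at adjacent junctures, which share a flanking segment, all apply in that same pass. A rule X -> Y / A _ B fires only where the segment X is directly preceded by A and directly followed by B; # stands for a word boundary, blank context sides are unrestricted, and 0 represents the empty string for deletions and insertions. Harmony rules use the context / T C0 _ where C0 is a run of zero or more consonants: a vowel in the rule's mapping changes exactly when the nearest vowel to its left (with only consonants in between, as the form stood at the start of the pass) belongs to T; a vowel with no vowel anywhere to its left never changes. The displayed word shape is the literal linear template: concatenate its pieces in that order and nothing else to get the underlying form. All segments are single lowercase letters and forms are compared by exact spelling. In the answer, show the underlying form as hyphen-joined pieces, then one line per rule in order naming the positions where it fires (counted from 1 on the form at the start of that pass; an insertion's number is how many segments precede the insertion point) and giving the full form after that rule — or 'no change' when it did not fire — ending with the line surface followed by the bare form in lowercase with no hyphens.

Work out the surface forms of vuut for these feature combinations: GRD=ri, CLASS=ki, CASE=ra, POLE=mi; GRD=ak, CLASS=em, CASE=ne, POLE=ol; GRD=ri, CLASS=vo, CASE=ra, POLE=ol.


cell GRD=ri, CLASS=ki, CASE=ra, POLE=mi:
underlying: vuut-gi-vo-eb-ri
1. 0 -> a / C _ C: inserts after position(s) 4, 10: vuutagivoebari
2. o -> e, u -> i / F C0 _: fires at position(s) 9: vuutagiveebari
surface: vuutagiveebari

cell GRD=ak, CLASS=em, CASE=ne, POLE=ol:
underlying: vuut-az-ko-r-ba
1. 0 -> a / C _ C: inserts after position(s) 6, 9: vuutazakoraba
2. o -> e, u -> i / F C0 _: no change
surface: vuutazakoraba

cell GRD=ri, CLASS=vo, CASE=ra, POLE=ol:
underlying: vuut-az-vo-eb-em
1. 0 -> a / C _ C: inserts after position(s) 6: vuutazavoebem
2. o -> e, u -> i / F C0 _: no change
surface: vuutazavoebem


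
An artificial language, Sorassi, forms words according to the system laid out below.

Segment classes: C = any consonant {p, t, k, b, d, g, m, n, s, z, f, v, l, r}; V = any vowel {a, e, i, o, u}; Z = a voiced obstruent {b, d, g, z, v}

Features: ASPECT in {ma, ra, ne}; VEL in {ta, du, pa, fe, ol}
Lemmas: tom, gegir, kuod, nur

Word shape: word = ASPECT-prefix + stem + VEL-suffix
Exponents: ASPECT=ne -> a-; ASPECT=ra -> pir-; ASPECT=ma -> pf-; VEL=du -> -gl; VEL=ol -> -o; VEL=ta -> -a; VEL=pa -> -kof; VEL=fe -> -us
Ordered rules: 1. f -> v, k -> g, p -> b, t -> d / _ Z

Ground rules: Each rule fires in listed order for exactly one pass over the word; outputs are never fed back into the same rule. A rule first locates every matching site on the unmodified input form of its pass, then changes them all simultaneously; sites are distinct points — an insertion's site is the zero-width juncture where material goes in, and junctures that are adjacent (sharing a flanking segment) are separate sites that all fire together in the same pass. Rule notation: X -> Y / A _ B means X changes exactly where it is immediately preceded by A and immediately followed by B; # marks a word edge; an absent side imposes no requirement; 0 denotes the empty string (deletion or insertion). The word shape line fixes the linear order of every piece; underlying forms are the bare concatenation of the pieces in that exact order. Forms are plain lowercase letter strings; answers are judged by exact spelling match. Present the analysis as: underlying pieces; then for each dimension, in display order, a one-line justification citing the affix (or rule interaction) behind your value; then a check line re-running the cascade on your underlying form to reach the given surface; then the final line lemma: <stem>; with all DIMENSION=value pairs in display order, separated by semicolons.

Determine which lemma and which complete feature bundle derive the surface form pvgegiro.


underlying: pf-gegir-o
ASPECT=ma - signalled by the affix pf-
VEL=ol - signalled by the affix -o
check: pfgegiro -> pvgegiro
lemma: gegir; ASPECT=ma; VEL=ol


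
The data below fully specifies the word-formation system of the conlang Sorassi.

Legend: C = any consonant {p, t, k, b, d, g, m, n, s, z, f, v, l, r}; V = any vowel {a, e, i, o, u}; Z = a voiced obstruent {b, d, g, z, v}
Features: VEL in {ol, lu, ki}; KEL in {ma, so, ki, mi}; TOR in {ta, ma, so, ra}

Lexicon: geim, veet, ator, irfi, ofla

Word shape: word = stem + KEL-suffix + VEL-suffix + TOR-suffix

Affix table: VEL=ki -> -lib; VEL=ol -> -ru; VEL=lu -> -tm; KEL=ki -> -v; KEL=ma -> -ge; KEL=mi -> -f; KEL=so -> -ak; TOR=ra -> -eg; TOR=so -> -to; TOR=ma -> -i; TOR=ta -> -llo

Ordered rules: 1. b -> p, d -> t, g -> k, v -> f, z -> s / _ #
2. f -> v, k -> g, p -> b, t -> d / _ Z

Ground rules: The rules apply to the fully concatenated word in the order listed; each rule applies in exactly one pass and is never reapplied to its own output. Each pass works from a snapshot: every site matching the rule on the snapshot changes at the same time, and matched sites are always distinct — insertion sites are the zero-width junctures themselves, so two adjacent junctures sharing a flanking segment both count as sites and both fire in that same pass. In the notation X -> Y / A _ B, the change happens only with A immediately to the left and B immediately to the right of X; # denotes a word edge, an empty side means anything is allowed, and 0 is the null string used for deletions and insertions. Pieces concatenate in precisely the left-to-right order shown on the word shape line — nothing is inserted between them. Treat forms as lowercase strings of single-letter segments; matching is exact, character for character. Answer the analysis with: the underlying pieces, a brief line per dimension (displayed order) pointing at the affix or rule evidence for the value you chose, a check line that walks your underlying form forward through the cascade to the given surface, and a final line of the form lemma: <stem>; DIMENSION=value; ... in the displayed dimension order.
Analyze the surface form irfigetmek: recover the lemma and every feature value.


underlying: irfi-ge-tm-eg
VEL=lu - signalled by the affix -tm
KEL=ma - signalled by the affix -ge
TOR=ra - signalled by the affix -eg
check: irfigetmeg -> irfigetmek -> irfigetmek
lemma: irfi; VEL=lu; KEL=ma; TOR=ra


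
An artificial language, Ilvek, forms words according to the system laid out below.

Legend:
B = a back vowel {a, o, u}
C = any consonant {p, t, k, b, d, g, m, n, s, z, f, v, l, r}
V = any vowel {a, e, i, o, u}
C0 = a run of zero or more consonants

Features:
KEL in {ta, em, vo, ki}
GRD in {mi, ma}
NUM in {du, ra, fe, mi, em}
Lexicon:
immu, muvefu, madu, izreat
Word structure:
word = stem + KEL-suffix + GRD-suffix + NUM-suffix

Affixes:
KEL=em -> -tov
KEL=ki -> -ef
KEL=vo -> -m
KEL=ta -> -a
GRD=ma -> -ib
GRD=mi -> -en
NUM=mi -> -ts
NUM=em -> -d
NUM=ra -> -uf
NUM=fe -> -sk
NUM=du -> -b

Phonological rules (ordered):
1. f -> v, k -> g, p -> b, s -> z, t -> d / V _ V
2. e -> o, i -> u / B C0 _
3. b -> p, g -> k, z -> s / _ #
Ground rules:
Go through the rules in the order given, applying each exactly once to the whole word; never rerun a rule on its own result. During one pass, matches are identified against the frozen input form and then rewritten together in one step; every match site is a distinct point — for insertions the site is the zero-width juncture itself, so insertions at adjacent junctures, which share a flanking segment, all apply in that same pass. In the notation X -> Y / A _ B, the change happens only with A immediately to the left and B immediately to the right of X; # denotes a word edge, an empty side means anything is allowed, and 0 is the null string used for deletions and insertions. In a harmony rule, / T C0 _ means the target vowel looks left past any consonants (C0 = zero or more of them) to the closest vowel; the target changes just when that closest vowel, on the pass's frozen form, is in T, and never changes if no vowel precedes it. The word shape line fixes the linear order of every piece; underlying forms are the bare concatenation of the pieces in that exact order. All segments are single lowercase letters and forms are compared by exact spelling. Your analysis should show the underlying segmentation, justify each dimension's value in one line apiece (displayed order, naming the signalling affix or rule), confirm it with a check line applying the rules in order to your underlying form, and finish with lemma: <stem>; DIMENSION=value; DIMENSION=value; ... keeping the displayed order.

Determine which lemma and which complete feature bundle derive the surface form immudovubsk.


underlying: immu-tov-ib-sk
KEL=em - signalled by the affix -tov
GRD=ma - signalled by the affix -ib
NUM=fe - signalled by the affix -sk
check: immutovibsk -> immudovibsk -> immudovubsk -> immudovubsk
lemma: immu; KEL=em; GRD=ma; NUM=fe
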